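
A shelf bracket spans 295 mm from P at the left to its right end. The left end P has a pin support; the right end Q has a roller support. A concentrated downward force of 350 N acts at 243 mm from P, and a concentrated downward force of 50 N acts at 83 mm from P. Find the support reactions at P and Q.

P_x = 0, P_y = 97.63 N, Q_y = 302.4 N

ΣM about P: Q_y·295 − 350·243 − 50·83 = 0 → Q_y = 89200/295 = 302.373 ≈ 302.4 N.
ΣF_y = 0: P_y + 302.373 − 350 − 50 = 0 → P_y = 97.63 N.
ΣF_x = 0: no horizontal applied forces, so P_x = 0.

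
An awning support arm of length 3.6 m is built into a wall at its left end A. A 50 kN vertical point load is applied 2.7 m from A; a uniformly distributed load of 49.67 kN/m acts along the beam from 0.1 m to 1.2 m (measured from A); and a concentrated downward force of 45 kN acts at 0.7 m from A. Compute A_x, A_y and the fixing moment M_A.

Resultant of the distributed load: 49.67 × 1.1 = 54.637 kN at 0.65 m from A.
ΣF_x = 0: A_x = 0.
ΣF_y = 0: A_y − 50 − 49.67·1.1 − 45 = 0 → A_y = 149.6 kN.
ΣM about A: M_A − 50·2.7 − (49.67·1.1)·0.65 − 45·0.7 = 0 → M_A = 202.0 kN·m.

A_x = 0, A_y = 149.6 kN, M_A = 202.0 kN·m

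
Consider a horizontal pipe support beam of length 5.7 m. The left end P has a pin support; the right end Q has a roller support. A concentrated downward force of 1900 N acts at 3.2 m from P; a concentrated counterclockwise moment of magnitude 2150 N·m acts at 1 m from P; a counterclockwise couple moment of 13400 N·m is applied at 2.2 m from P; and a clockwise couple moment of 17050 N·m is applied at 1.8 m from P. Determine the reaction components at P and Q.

ΣM about P: Q_y·5.7 − 1900·3.2 + 2150 + 13400 − 17050 = 0 → Q_y = 7580/5.7 = 1329.82 ≈ 1330 N.
ΣF_y = 0: P_y + 1329.82 − 1900 = 0 → P_y = 570.2 N.
ΣF_x = 0: no horizontal applied forces, so P_x = 0.

P_x = 0, P_y = 570.2 N, Q_y = 1330 N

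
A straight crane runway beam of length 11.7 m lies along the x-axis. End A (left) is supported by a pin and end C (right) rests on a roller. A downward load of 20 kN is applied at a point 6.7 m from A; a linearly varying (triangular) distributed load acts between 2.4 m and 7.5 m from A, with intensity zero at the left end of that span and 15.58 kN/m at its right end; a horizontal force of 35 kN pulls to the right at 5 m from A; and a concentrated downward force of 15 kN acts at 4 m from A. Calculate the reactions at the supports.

Resultant of the triangular load: ½ × 15.58 × 5.1 = 39.729 kN, acting at 5.8 m from A (one-third of the span from the peak).
Taking moments about A: C_y·11.7 − 20·6.7 − (½·15.58·5.1)·5.8 − 15·4 = 0 → C_y = 424.4282/11.7 = 36.2759 ≈ 36.28 kN.
ΣF_y = 0: A_y + 36.2759 − 20 − ½·15.58·5.1 − 15 = 0 → A_y = 38.45 kN.
ΣF_x = 0: A_x + 35 = 0 → A_x = -35.00 kN.

A_x = -35.00 kN, A_y = 38.45 kN, C_y = 36.28 kN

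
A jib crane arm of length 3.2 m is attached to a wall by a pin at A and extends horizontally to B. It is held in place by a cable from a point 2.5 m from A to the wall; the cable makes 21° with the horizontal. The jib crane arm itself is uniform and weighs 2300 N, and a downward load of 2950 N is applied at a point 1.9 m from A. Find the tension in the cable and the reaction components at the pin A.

ΣM about A: T·sin21°·2.5 − 2300·1.6 − 2950·1.9 = 0 → T = 9285/(2.5·0.358368) = 10363.6 ≈ 10360 N.
ΣF_x = 0: A_x − T·cos21° = 0 → A_x = 10363.6 × 0.93358 = 9675 N.
ΣF_y = 0: A_y + T·sin21° − 2300 − 2950 = 0 → A_y = 5250 − 10363.6 × 0.358368 = 1536 N.

T = 10360 N, A_x = 9675 N, A_y = 1536 N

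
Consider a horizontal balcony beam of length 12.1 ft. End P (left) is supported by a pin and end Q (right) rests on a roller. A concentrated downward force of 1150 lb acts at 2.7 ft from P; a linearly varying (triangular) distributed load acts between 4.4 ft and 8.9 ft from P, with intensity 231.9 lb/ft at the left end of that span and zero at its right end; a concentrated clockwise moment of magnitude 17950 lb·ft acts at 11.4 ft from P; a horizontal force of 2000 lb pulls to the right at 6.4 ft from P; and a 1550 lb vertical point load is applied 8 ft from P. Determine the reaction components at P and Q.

Resultant of the triangular load: ½ × 231.9 × 4.5 = 521.775 lb, acting at 5.9 ft from P (one-third of the span from the peak).
Taking moments about P: Q_y·12.1 − 1150·2.7 − (½·231.9·4.5)·5.9 − 17950 − 1550·8 = 0 → Q_y = 36533.4725/12.1 = 3019.3 ≈ 3019 lb.
ΣF_y = 0: P_y + 3019.3 − 1150 − ½·231.9·4.5 − 1550 = 0 → P_y = 202.5 lb.
ΣF_x = 0: P_x + 2000 = 0 → P_x = -2000 lb.

P_x = -2000 lb, P_y = 202.5 lb, Q_y = 3019 lb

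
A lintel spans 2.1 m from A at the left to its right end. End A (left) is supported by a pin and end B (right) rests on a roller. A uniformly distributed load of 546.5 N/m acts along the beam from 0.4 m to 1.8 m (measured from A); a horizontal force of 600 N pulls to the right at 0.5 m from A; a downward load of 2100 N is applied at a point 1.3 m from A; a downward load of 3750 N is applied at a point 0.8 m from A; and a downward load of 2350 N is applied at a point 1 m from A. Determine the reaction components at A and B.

Resultant of the distributed load: 546.5 × 1.4 = 765.1 N at 1.1 m from A.
ΣM about A: B_y·2.1 − (546.5·1.4)·1.1 − 2100·1.3 − 3750·0.8 − 2350·1 = 0 → B_y = 8921.61/2.1 = 4248.39 ≈ 4248 N.
ΣF_y = 0: A_y + 4248.39 − 546.5·1.4 − 2100 − 3750 − 2350 = 0 → A_y = 4717 N.
ΣF_x = 0: A_x + 600 = 0 → A_x = -600.0 N.

A_x = -600.0 N, A_y = 4717 N, B_y = 4248 N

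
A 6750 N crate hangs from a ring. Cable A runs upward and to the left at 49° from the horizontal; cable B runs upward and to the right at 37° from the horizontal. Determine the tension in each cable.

ΣF_x = 0: −T_A·cos49° + T_B·cos37° = 0 → T_B = 0.821475·T_A.
ΣF_y = 0: T_A·sin49° + T_B·sin37° = 6750.
Substitute: T_A·(0.75471 + 0.821475·0.601815) = 6750 → T_A = 5403.95 ≈ 5404 N.
Then T_B = 0.821475 × 5403.95 = 4439 N.

T_A = 5404 N, T_B = 4439 N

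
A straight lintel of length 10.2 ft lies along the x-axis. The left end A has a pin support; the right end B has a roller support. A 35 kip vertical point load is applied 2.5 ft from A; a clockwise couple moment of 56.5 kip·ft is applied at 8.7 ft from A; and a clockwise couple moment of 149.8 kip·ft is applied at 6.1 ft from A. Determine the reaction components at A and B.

A_x = 0, A_y = 6.196 kip, B_y = 28.80 kip

Moments about A: B_y·10.2 − 35·2.5 − 56.5 − 149.8 = 0 → B_y = 293.8/10.2 = 28.8039 ≈ 28.80 kip.
ΣF_y = 0: A_y + 28.8039 − 35 = 0 → A_y = 6.196 kip.
ΣF_x = 0: no horizontal applied forces, so A_x = 0.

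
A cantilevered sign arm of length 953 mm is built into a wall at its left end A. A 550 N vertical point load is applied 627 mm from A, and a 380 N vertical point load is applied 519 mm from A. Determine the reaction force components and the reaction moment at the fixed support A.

A_x = 0, A_y = 930.0 N, M_A = 542100 N·mm

ΣF_x = 0: A_x = 0.
ΣF_y = 0: A_y − 550 − 380 = 0 → A_y = 930.0 N.
ΣM about A: M_A − 550·627 − 380·519 = 0 → M_A = 542100 N·mm.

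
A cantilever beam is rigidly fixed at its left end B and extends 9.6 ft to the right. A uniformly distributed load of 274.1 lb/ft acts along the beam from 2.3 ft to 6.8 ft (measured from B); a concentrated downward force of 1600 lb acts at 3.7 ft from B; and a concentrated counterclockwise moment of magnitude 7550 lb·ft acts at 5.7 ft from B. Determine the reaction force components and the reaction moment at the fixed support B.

B_x = 0, B_y = 2833 lb, M_B = 3982 lb·ft

Resultant of the distributed load: 274.1 × 4.5 = 1233.45 lb at 4.55 ft from B.
ΣF_x = 0: B_x = 0.
ΣF_y = 0: B_y − 274.1·4.5 − 1600 = 0 → B_y = 2833 lb.
ΣM about B: M_B − (274.1·4.5)·4.55 − 1600·3.7 + 7550 = 0 → M_B = 3982 lb·ft.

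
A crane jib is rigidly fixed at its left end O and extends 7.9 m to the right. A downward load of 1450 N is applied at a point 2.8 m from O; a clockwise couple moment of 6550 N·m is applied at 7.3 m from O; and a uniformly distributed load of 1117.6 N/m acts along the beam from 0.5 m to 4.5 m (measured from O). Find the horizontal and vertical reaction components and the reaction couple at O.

O_x = 0, O_y = 5920 N, M_O = 21790 N·m

Resultant of the distributed load: 1117.6 × 4 = 4470.4 N at 2.5 m from O.
ΣF_x = 0: O_x = 0.
ΣF_y = 0: O_y − 1450 − 1117.6·4 = 0 → O_y = 5920 N.
ΣM about O: M_O − 1450·2.8 − 6550 − (1117.6·4)·2.5 = 0 → M_O = 21790 N·m.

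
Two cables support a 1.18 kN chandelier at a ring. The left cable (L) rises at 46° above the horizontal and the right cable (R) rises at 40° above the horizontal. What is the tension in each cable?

T_L = 0.9061 kN, T_R = 0.8217 kN

ΣF_x = 0: −T_L·cos46° + T_R·cos40° = 0 → T_R = 0.906812·T_L.
ΣF_y = 0: T_L·sin46° + T_R·sin40° = 1.18.
Substitute: T_L·(0.71934 + 0.906812·0.642788) = 1.18 → T_L = 0.906139 ≈ 0.9061 kN.
Then T_R = 0.906812 × 0.906139 = 0.8217 kN.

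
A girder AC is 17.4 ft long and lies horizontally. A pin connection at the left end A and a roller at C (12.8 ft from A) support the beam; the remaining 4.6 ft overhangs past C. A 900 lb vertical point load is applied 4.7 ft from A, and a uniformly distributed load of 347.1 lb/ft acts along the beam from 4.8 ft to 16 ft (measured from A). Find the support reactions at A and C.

A_x = 0, A_y = 1298 lb, C_y = 3489 lb

Resultant of the distributed load: 347.1 × 11.2 = 3887.52 lb at 10.4 ft from A.
ΣM about A: C_y·12.8 − 900·4.7 − (347.1·11.2)·10.4 = 0 → C_y = 44660.208/12.8 = 3489.08 ≈ 3489 lb.
ΣF_y = 0: A_y + 3489.08 − 900 − 347.1·11.2 = 0 → A_y = 1298 lb.
ΣF_x = 0: no horizontal applied forces, so A_x = 0.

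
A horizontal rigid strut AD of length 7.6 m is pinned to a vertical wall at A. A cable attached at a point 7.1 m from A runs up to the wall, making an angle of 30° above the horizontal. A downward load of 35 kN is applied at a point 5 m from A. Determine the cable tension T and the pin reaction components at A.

ΣM about A: T·sin30°·7.1 − 35·5 = 0 → T = 175/(7.1·0.5) = 49.2958 ≈ 49.30 kN.
ΣF_x = 0: A_x − T·cos30° = 0 → A_x = 49.2958 × 0.866025 = 42.69 kN.
ΣF_y = 0: A_y + T·sin30° − 35 = 0 → A_y = 35 − 49.2958 × 0.5 = 10.35 kN.

T = 49.30 kN, A_x = 42.69 kN, A_y = 10.35 kN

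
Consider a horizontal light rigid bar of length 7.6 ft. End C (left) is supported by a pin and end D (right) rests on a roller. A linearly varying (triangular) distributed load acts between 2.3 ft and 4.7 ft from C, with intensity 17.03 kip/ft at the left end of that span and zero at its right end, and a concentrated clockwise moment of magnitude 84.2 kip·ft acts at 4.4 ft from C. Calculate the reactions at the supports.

Resultant of the triangular load: ½ × 17.03 × 2.4 = 20.436 kip, acting at 3.1 ft from C (one-third of the span from the peak).
ΣM about C: D_y·7.6 − (½·17.03·2.4)·3.1 − 84.2 = 0 → D_y = 147.5516/7.6 = 19.4147 ≈ 19.41 kip.
ΣF_y = 0: C_y + 19.4147 − ½·17.03·2.4 = 0 → C_y = 1.021 kip.
ΣF_x = 0: no horizontal applied forces, so C_x = 0.

C_x = 0, C_y = 1.021 kip, D_y = 19.41 kip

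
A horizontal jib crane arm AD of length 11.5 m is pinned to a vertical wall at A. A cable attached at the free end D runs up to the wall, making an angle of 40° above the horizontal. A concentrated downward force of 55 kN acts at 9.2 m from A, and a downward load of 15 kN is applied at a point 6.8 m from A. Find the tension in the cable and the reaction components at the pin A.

ΣM about A: T·sin40°·11.5 − 55·9.2 − 15·6.8 = 0 → T = 608/(11.5·0.642788) = 82.2504 ≈ 82.25 kN.
ΣF_x = 0: A_x − T·cos40° = 0 → A_x = 82.2504 × 0.766044 = 63.01 kN.
ΣF_y = 0: A_y + T·sin40° − 55 − 15 = 0 → A_y = 70 − 82.2504 × 0.642788 = 17.13 kN.

T = 82.25 kN, A_x = 63.01 kN, A_y = 17.13 kN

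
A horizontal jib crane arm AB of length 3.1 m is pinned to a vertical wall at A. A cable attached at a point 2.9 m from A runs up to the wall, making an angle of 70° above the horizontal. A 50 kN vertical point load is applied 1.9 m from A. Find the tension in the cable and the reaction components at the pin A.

T = 34.86 kN, A_x = 11.92 kN, A_y = 17.24 kN

ΣM about A: T·sin70°·2.9 − 50·1.9 = 0 → T = 95/(2.9·0.939693) = 34.861 ≈ 34.86 kN.
ΣF_x = 0: A_x − T·cos70° = 0 → A_x = 34.861 × 0.34202 = 11.92 kN.
ΣF_y = 0: A_y + T·sin70° − 50 = 0 → A_y = 50 − 34.861 × 0.939693 = 17.24 kN.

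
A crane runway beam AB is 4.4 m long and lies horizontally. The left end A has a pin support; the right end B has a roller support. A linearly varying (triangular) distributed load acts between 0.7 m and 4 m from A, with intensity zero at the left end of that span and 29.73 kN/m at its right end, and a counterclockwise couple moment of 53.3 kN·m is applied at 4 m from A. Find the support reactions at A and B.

Resultant of the triangular load: ½ × 29.73 × 3.3 = 49.0545 kN, acting at 2.9 m from A (one-third of the span from the peak).
Taking moments about A: B_y·4.4 − (½·29.73·3.3)·2.9 + 53.3 = 0 → B_y = 88.95805/4.4 = 20.2177 ≈ 20.22 kN.
ΣF_y = 0: A_y + 20.2177 − ½·29.73·3.3 = 0 → A_y = 28.84 kN.
ΣF_x = 0: no horizontal applied forces, so A_x = 0.

A_x = 0, A_y = 28.84 kN, B_y = 20.22 kN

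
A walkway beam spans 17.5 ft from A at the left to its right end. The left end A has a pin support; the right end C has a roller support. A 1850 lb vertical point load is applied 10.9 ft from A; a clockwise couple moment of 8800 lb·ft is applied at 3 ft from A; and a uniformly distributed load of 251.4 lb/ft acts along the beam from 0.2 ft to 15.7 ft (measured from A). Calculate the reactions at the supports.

Resultant of the distributed load: 251.4 × 15.5 = 3896.7 lb at 7.95 ft from A.
Taking moments about A: C_y·17.5 − 1850·10.9 − 8800 − (251.4·15.5)·7.95 = 0 → C_y = 59943.765/17.5 = 3425.36 ≈ 3425 lb.
ΣF_y = 0: A_y + 3425.36 − 1850 − 251.4·15.5 = 0 → A_y = 2321 lb.
ΣF_x = 0: no horizontal applied forces, so A_x = 0.

A_x = 0, A_y = 2321 lb, C_y = 3425 lb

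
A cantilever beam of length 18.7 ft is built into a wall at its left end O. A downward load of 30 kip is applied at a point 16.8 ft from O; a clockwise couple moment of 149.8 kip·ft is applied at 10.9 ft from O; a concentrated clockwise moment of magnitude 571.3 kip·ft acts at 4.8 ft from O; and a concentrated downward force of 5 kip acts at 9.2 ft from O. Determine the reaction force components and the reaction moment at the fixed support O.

O_x = 0, O_y = 35.00 kip, M_O = 1271 kip·ft

ΣF_x = 0: O_x = 0.
ΣF_y = 0: O_y − 30 − 5 = 0 → O_y = 35.00 kip.
ΣM about O: M_O − 30·16.8 − 149.8 − 571.3 − 5·9.2 = 0 → M_O = 1271 kip·ft.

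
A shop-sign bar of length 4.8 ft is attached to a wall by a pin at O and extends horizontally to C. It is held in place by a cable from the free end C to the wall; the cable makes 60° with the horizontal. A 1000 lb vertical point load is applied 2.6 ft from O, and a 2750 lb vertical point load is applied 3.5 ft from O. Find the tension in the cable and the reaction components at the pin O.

T = 2941 lb, O_x = 1470 lb, O_y = 1203 lb

ΣM about O: T·sin60°·4.8 − 1000·2.6 − 2750·3.5 = 0 → T = 12225/(4.8·0.866025) = 2940.88 ≈ 2941 lb.
ΣF_x = 0: O_x − T·cos60° = 0 → O_x = 2940.88 × 0.5 = 1470 lb.
ΣF_y = 0: O_y + T·sin60° − 1000 − 2750 = 0 → O_y = 3750 − 2940.88 × 0.866025 = 1203 lb.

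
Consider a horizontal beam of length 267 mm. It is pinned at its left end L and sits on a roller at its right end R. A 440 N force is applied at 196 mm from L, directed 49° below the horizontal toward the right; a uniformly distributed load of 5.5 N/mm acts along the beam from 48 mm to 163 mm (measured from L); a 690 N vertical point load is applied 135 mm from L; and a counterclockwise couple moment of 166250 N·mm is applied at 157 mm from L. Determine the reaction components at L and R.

L_x = -288.7 N, L_y = 1435 N, R_y = 219.9 N

Resultant of the distributed load: 5.5 × 115 = 632.5 N at 105.5 mm from L.
Taking moments about L: R_y·267 − 440·sin49°·196 − (5.5·115)·105.5 − 690·135 + 166250 = 0 → R_y = 58714.9/267 = 219.906 ≈ 219.9 N.
ΣF_y = 0: L_y + 219.906 − 440·sin49° − 5.5·115 − 690 = 0 → L_y = 1435 N.
ΣF_x = 0: L_x + 440·cos49° = 0 → L_x = -288.7 N.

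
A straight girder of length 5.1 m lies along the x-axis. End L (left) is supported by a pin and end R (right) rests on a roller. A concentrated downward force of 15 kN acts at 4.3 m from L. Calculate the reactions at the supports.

Taking moments about L: R_y·5.1 − 15·4.3 = 0 → R_y = 64.5/5.1 = 12.6471 ≈ 12.65 kN.
ΣF_y = 0: L_y + 12.6471 − 15 = 0 → L_y = 2.353 kN.
ΣF_x = 0: no horizontal applied forces, so L_x = 0.

L_x = 0, L_y = 2.353 kN, R_y = 12.65 kN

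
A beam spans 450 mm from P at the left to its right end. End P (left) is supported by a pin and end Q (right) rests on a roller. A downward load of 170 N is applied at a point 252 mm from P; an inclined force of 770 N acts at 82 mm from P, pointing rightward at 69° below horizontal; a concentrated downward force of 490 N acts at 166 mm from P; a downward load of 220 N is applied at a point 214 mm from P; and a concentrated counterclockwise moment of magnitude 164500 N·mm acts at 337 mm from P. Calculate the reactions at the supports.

P_x = -275.9 N, P_y = 1453 N, Q_y = 146.0 N

Moments about P: Q_y·450 − 170·252 − 770·sin69°·82 − 490·166 − 220·214 + 164500 = 0 → Q_y = 65706.3/450 = 146.014 ≈ 146.0 N.
ΣF_y = 0: P_y + 146.014 − 170 − 770·sin69° − 490 − 220 = 0 → P_y = 1453 N.
ΣF_x = 0: P_x + 770·cos69° = 0 → P_x = -275.9 N.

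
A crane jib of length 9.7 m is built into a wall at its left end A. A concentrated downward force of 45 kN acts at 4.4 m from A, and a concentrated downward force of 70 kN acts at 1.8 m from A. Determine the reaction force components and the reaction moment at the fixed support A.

ΣF_x = 0: A_x = 0.
ΣF_y = 0: A_y − 45 − 70 = 0 → A_y = 115.0 kN.
ΣM about A: M_A − 45·4.4 − 70·1.8 = 0 → M_A = 324.0 kN·m.

A_x = 0, A_y = 115.0 kN, M_A = 324.0 kN·m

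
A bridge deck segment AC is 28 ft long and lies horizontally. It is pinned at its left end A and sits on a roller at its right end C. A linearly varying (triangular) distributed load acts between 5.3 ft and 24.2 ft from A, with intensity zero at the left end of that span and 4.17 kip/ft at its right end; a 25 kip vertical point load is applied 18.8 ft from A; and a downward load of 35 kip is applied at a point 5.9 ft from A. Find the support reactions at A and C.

Resultant of the triangular load: ½ × 4.17 × 18.9 = 39.4065 kip, acting at 17.9 ft from A (one-third of the span from the peak).
Moments about A: C_y·28 − (½·4.17·18.9)·17.9 − 25·18.8 − 35·5.9 = 0 → C_y = 1381.87635/28 = 49.3527 ≈ 49.35 kip.
ΣF_y = 0: A_y + 49.3527 − ½·4.17·18.9 − 25 − 35 = 0 → A_y = 50.05 kip.
ΣF_x = 0: no horizontal applied forces, so A_x = 0.

A_x = 0, A_y = 50.05 kip, C_y = 49.35 kip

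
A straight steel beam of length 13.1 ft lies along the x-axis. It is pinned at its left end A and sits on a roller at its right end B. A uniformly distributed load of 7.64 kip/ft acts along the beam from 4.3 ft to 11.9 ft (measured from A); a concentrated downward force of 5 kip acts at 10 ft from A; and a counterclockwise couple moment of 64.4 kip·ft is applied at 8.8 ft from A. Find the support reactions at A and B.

A_x = 0, A_y = 28.26 kip, B_y = 34.80 kip

Resultant of the distributed load: 7.64 × 7.6 = 58.064 kip at 8.1 ft from A.
Taking moments about A: B_y·13.1 − (7.64·7.6)·8.1 − 5·10 + 64.4 = 0 → B_y = 455.9184/13.1 = 34.8029 ≈ 34.80 kip.
ΣF_y = 0: A_y + 34.8029 − 7.64·7.6 − 5 = 0 → A_y = 28.26 kip.
ΣF_x = 0: no horizontal applied forces, so A_x = 0.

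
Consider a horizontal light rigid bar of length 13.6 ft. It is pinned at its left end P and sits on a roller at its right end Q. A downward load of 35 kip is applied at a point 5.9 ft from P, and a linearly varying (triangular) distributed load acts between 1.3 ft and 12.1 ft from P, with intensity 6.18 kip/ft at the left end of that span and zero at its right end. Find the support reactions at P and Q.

P_x = 0, P_y = 41.16 kip, Q_y = 27.21 kip

Resultant of the triangular load: ½ × 6.18 × 10.8 = 33.372 kip, acting at 4.9 ft from P (one-third of the span from the peak).
Moments about P: Q_y·13.6 − 35·5.9 − (½·6.18·10.8)·4.9 = 0 → Q_y = 370.0228/13.6 = 27.2076 ≈ 27.21 kip.
ΣF_y = 0: P_y + 27.2076 − 35 − ½·6.18·10.8 = 0 → P_y = 41.16 kip.
ΣF_x = 0: no horizontal applied forces, so P_x = 0.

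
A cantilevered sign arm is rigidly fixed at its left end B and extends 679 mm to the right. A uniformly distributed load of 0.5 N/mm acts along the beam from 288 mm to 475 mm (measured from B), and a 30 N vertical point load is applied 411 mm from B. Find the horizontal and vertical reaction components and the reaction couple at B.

Resultant of the distributed load: 0.5 × 187 = 93.5 N at 381.5 mm from B.
ΣF_x = 0: B_x = 0.
ΣF_y = 0: B_y − 0.5·187 − 30 = 0 → B_y = 123.5 N.
ΣM about B: M_B − (0.5·187)·381.5 − 30·411 = 0 → M_B = 48000 N·mm.

B_x = 0, B_y = 123.5 N, M_B = 48000 N·mm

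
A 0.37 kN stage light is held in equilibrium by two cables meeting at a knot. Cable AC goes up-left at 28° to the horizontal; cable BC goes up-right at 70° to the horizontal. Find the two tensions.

ΣF_x = 0: −T_AC·cos28° + T_BC·cos70° = 0 → T_BC = 2.58157·T_AC.
ΣF_y = 0: T_AC·sin28° + T_BC·sin70° = 0.37.
Substitute: T_AC·(0.469472 + 2.58157·0.939693) = 0.37 → T_AC = 0.127791 ≈ 0.1278 kN.
Then T_BC = 2.58157 × 0.127791 = 0.3299 kN.

T_AC = 0.1278 kN, T_BC = 0.3299 kN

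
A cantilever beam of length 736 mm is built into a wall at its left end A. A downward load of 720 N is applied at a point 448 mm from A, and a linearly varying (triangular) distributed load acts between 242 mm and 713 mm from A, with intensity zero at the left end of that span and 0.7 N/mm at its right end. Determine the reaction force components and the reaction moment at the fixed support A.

A_x = 0, A_y = 884.9 N, M_A = 414200 N·mm

Resultant of the triangular load: ½ × 0.7 × 471 = 164.85 N, acting at 556 mm from A (one-third of the span from the peak).
ΣF_x = 0: A_x = 0.
ΣF_y = 0: A_y − 720 − ½·0.7·471 = 0 → A_y = 884.9 N.
ΣM about A: M_A − 720·448 − (½·0.7·471)·556 = 0 → M_A = 414200 N·mm.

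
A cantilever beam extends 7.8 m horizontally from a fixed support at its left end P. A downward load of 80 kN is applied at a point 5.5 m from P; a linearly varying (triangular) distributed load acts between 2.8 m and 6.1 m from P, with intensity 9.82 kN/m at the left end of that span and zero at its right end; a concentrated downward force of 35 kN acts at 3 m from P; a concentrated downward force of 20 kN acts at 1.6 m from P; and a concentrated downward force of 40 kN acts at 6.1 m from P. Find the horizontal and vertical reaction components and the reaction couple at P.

P_x = 0, P_y = 191.2 kN, M_P = 884.2 kN·m

Resultant of the triangular load: ½ × 9.82 × 3.3 = 16.203 kN, acting at 3.9 m from P (one-third of the span from the peak).
ΣF_x = 0: P_x = 0.
ΣF_y = 0: P_y − 80 − ½·9.82·3.3 − 35 − 20 − 40 = 0 → P_y = 191.2 kN.
ΣM about P: M_P − 80·5.5 − (½·9.82·3.3)·3.9 − 35·3 − 20·1.6 − 40·6.1 = 0 → M_P = 884.2 kN·m.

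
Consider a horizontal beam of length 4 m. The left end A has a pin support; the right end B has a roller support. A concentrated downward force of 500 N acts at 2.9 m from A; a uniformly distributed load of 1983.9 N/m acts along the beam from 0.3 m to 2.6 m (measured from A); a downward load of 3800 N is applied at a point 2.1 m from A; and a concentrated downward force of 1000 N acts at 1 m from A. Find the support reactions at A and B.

A_x = 0, A_y = 5601 N, B_y = 4262 N

Resultant of the distributed load: 1983.9 × 2.3 = 4562.97 N at 1.45 m from A.
ΣM about A: B_y·4 − 500·2.9 − (1983.9·2.3)·1.45 − 3800·2.1 − 1000·1 = 0 → B_y = 17046.3065/4 = 4261.58 ≈ 4262 N.
ΣF_y = 0: A_y + 4261.58 − 500 − 1983.9·2.3 − 3800 − 1000 = 0 → A_y = 5601 N.
ΣF_x = 0: no horizontal applied forces, so A_x = 0.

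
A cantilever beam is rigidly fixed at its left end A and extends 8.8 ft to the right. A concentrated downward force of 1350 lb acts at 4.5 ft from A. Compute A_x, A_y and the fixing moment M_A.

ΣF_x = 0: A_x = 0.
ΣF_y = 0: A_y − 1350 = 0 → A_y = 1350 lb.
ΣM about A: M_A − 1350·4.5 = 0 → M_A = 6075 lb·ft.

A_x = 0, A_y = 1350 lb, M_A = 6075 lb·ft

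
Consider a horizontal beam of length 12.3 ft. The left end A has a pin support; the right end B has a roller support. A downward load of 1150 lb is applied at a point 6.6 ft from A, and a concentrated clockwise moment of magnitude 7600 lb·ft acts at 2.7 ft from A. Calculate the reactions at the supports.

A_x = 0, A_y = -84.96 lb, B_y = 1235 lb

Taking moments about A: B_y·12.3 − 1150·6.6 − 7600 = 0 → B_y = 15190/12.3 = 1234.96 ≈ 1235 lb.
ΣF_y = 0: A_y + 1234.96 − 1150 = 0 → A_y = -84.96 lb.
ΣF_x = 0: no horizontal applied forces, so A_x = 0.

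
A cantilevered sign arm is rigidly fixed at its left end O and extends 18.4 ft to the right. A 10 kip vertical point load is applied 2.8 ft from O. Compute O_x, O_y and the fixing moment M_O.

O_x = 0, O_y = 10.00 kip, M_O = 28.00 kip·ft

ΣF_x = 0: O_x = 0.
ΣF_y = 0: O_y − 10 = 0 → O_y = 10.00 kip.
ΣM about O: M_O − 10·2.8 = 0 → M_O = 28.00 kip·ft.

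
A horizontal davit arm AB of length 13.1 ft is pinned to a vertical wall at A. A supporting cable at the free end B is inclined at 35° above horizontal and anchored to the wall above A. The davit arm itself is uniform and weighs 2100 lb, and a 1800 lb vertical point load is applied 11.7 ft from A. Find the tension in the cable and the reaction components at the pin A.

T = 4633 lb, A_x = 3795 lb, A_y = 1242 lb

ΣM about A: T·sin35°·13.1 − 2100·6.55 − 1800·11.7 = 0 → T = 34815/(13.1·0.573576) = 4633.45 ≈ 4633 lb.
ΣF_x = 0: A_x − T·cos35° = 0 → A_x = 4633.45 × 0.819152 = 3795 lb.
ΣF_y = 0: A_y + T·sin35° − 2100 − 1800 = 0 → A_y = 3900 − 4633.45 × 0.573576 = 1242 lb.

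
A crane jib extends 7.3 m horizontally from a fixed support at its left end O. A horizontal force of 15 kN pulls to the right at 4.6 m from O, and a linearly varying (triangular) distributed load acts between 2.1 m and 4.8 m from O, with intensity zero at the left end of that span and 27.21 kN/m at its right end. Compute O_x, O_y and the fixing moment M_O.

Resultant of the triangular load: ½ × 27.21 × 2.7 = 36.7335 kN, acting at 3.9 m from O (one-third of the span from the peak).
ΣF_x = 0: O_x + 15 = 0 → O_x = -15.00 kN.
ΣF_y = 0: O_y − ½·27.21·2.7 = 0 → O_y = 36.73 kN.
ΣM about O: M_O − (½·27.21·2.7)·3.9 = 0 → M_O = 143.3 kN·m.

O_x = -15.00 kN, O_y = 36.73 kN, M_O = 143.3 kN·m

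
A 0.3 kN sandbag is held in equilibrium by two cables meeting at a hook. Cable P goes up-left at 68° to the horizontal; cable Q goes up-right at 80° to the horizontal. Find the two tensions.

ΣF_x = 0: −T_P·cos68° + T_Q·cos80° = 0 → T_Q = 2.15727·T_P.
ΣF_y = 0: T_P·sin68° + T_Q·sin80° = 0.3.
Substitute: T_P·(0.927184 + 2.15727·0.984808) = 0.3 → T_P = 0.0983065 ≈ 0.09831 kN.
Then T_Q = 2.15727 × 0.0983065 = 0.2121 kN.

T_P = 0.09831 kN, T_Q = 0.2121 kN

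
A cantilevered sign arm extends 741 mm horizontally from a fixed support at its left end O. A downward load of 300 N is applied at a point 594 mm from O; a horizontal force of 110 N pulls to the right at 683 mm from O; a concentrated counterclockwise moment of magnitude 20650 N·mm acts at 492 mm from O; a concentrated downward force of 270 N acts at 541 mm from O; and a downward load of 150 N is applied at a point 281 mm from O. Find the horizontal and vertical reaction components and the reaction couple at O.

O_x = -110.0 N, O_y = 720.0 N, M_O = 345800 N·mm

ΣF_x = 0: O_x + 110 = 0 → O_x = -110.0 N.
ΣF_y = 0: O_y − 300 − 270 − 150 = 0 → O_y = 720.0 N.
ΣM about O: M_O − 300·594 + 20650 − 270·541 − 150·281 = 0 → M_O = 345800 N·mm.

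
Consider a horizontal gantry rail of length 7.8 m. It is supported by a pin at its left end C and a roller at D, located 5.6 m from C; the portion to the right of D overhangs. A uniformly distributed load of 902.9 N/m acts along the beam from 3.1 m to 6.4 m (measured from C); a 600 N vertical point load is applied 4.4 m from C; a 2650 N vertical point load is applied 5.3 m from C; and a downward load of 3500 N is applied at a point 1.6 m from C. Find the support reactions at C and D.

Resultant of the distributed load: 902.9 × 3.3 = 2979.57 N at 4.75 m from C.
Taking moments about C: D_y·5.6 − (902.9·3.3)·4.75 − 600·4.4 − 2650·5.3 − 3500·1.6 = 0 → D_y = 36437.9575/5.6 = 6506.78 ≈ 6507 N.
ΣF_y = 0: C_y + 6506.78 − 902.9·3.3 − 600 − 2650 − 3500 = 0 → C_y = 3223 N.
ΣF_x = 0: no horizontal applied forces, so C_x = 0.

C_x = 0, C_y = 3223 N, D_y = 6507 N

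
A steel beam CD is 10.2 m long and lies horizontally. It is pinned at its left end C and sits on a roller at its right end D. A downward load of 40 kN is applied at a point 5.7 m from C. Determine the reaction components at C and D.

C_x = 0, C_y = 17.65 kN, D_y = 22.35 kN

Taking moments about C: D_y·10.2 − 40·5.7 = 0 → D_y = 228/10.2 = 22.3529 ≈ 22.35 kN.
ΣF_y = 0: C_y + 22.3529 − 40 = 0 → C_y = 17.65 kN.
ΣF_x = 0: no horizontal applied forces, so C_x = 0.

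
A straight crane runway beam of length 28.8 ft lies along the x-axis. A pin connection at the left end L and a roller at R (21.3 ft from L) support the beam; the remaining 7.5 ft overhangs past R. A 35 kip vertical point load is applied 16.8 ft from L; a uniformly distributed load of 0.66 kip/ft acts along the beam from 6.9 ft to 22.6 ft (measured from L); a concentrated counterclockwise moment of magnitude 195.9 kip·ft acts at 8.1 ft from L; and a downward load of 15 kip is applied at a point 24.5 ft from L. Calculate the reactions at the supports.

Resultant of the distributed load: 0.66 × 15.7 = 10.362 kip at 14.75 ft from L.
ΣM about L: R_y·21.3 − 35·16.8 − (0.66·15.7)·14.75 + 195.9 − 15·24.5 = 0 → R_y = 912.4395/21.3 = 42.8375 ≈ 42.84 kip.
ΣF_y = 0: L_y + 42.8375 − 35 − 0.66·15.7 − 15 = 0 → L_y = 17.52 kip.
ΣF_x = 0: no horizontal applied forces, so L_x = 0.

L_x = 0, L_y = 17.52 kip, R_y = 42.84 kip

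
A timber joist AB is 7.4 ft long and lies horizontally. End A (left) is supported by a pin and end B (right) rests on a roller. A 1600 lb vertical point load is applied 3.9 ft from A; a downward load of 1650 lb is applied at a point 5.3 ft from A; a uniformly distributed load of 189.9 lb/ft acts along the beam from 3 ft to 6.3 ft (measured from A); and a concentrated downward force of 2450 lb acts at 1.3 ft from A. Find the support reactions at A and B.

A_x = 0, A_y = 3477 lb, B_y = 2849 lb

Resultant of the distributed load: 189.9 × 3.3 = 626.67 lb at 4.65 ft from A.
Moments about A: B_y·7.4 − 1600·3.9 − 1650·5.3 − (189.9·3.3)·4.65 − 2450·1.3 = 0 → B_y = 21084.0155/7.4 = 2849.19 ≈ 2849 lb.
ΣF_y = 0: A_y + 2849.19 − 1600 − 1650 − 189.9·3.3 − 2450 = 0 → A_y = 3477 lb.
ΣF_x = 0: no horizontal applied forces, so A_x = 0.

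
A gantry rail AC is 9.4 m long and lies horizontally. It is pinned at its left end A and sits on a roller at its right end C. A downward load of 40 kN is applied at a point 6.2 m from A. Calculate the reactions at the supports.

ΣM about A: C_y·9.4 − 40·6.2 = 0 → C_y = 248/9.4 = 26.383 ≈ 26.38 kN.
ΣF_y = 0: A_y + 26.383 − 40 = 0 → A_y = 13.62 kN.
ΣF_x = 0: no horizontal applied forces, so A_x = 0.

A_x = 0, A_y = 13.62 kN, C_y = 26.38 kN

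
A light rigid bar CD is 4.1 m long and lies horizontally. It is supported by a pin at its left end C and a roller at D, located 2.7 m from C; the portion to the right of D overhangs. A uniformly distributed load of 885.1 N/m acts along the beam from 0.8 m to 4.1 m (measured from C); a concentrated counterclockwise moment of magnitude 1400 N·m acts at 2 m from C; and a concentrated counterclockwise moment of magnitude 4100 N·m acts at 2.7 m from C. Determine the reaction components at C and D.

Resultant of the distributed load: 885.1 × 3.3 = 2920.83 N at 2.45 m from C.
Taking moments about C: D_y·2.7 − (885.1·3.3)·2.45 + 1400 + 4100 = 0 → D_y = 1656.0335/2.7 = 613.346 ≈ 613.3 N.
ΣF_y = 0: C_y + 613.346 − 885.1·3.3 = 0 → C_y = 2307 N.
ΣF_x = 0: no horizontal applied forces, so C_x = 0.

C_x = 0, C_y = 2307 N, D_y = 613.3 N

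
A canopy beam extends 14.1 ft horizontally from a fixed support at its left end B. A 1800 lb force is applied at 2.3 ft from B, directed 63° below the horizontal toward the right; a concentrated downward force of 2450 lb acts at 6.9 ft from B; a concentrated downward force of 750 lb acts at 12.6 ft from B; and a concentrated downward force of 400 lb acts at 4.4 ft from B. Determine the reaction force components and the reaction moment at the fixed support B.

B_x = -817.2 lb, B_y = 5204 lb, M_B = 31800 lb·ft

ΣF_x = 0: B_x + 1800·cos63° = 0 → B_x = -817.2 lb.
ΣF_y = 0: B_y − 1800·sin63° − 2450 − 750 − 400 = 0 → B_y = 5204 lb.
ΣM about B: M_B − 1800·sin63°·2.3 − 2450·6.9 − 750·12.6 − 400·4.4 = 0 → M_B = 31800 lb·ft.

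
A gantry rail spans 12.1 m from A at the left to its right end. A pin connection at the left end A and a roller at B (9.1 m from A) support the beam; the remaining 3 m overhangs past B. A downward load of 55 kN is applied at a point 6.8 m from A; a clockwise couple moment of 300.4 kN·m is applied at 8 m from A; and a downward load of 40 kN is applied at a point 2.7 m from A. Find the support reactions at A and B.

A_x = 0, A_y = 9.022 kN, B_y = 85.98 kN

ΣM about A: B_y·9.1 − 55·6.8 − 300.4 − 40·2.7 = 0 → B_y = 782.4/9.1 = 85.978 ≈ 85.98 kN.
ΣF_y = 0: A_y + 85.978 − 55 − 40 = 0 → A_y = 9.022 kN.
ΣF_x = 0: no horizontal applied forces, so A_x = 0.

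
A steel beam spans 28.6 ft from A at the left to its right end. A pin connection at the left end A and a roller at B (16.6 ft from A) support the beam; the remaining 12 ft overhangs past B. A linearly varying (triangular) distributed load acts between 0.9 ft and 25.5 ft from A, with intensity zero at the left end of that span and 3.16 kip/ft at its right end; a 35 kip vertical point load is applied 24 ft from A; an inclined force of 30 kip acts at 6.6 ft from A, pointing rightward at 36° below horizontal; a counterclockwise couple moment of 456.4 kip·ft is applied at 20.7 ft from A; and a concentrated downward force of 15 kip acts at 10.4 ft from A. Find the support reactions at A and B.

Resultant of the triangular load: ½ × 3.16 × 24.6 = 38.868 kip, acting at 17.3 ft from A (one-third of the span from the peak).
Taking moments about A: B_y·16.6 − (½·3.16·24.6)·17.3 − 35·24 − 30·sin36°·6.6 + 456.4 − 15·10.4 = 0 → B_y = 1328.4/16.6 = 80.0241 ≈ 80.02 kip.
ΣF_y = 0: A_y + 80.0241 − ½·3.16·24.6 − 35 − 30·sin36° − 15 = 0 → A_y = 26.48 kip.
ΣF_x = 0: A_x + 30·cos36° = 0 → A_x = -24.27 kip.

A_x = -24.27 kip, A_y = 26.48 kip, B_y = 80.02 kip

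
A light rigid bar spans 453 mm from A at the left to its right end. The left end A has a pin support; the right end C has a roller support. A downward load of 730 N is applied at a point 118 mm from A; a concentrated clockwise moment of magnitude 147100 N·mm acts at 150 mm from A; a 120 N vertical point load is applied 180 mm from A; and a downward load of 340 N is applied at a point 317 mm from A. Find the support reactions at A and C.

A_x = 0, A_y = 389.5 N, C_y = 800.5 N

Moments about A: C_y·453 − 730·118 − 147100 − 120·180 − 340·317 = 0 → C_y = 362620/453 = 800.486 ≈ 800.5 N.
ΣF_y = 0: A_y + 800.486 − 730 − 120 − 340 = 0 → A_y = 389.5 N.
ΣF_x = 0: no horizontal applied forces, so A_x = 0.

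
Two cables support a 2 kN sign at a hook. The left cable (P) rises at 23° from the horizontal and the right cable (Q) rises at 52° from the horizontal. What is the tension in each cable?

T_P = 1.275 kN, T_Q = 1.906 kN

ΣF_x = 0: −T_P·cos23° + T_Q·cos52° = 0 → T_Q = 1.49515·T_P.
ΣF_y = 0: T_P·sin23° + T_Q·sin52° = 2.
Substitute: T_P·(0.390731 + 1.49515·0.788011) = 2 → T_P = 1.27476 ≈ 1.275 kN.
Then T_Q = 1.49515 × 1.27476 = 1.906 kN.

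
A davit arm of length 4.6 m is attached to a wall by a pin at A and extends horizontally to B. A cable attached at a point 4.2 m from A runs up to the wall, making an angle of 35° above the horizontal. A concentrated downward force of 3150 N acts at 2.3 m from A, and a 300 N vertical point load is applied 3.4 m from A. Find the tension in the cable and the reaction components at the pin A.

T = 3431 N, A_x = 2810 N, A_y = 1482 N

ΣM about A: T·sin35°·4.2 − 3150·2.3 − 300·3.4 = 0 → T = 8265/(4.2·0.573576) = 3430.86 ≈ 3431 N.
ΣF_x = 0: A_x − T·cos35° = 0 → A_x = 3430.86 × 0.819152 = 2810 N.
ΣF_y = 0: A_y + T·sin35° − 3150 − 300 = 0 → A_y = 3450 − 3430.86 × 0.573576 = 1482 N.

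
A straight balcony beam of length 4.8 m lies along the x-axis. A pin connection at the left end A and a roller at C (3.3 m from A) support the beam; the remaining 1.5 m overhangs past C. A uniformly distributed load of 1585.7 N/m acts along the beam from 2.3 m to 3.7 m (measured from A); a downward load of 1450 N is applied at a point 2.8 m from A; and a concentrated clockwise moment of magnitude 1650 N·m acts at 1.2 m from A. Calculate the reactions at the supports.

A_x = 0, A_y = -78.49 N, C_y = 3748 N

Resultant of the distributed load: 1585.7 × 1.4 = 2219.98 N at 3 m from A.
ΣM about A: C_y·3.3 − (1585.7·1.4)·3 − 1450·2.8 − 1650 = 0 → C_y = 12369.94/3.3 = 3748.47 ≈ 3748 N.
ΣF_y = 0: A_y + 3748.47 − 1585.7·1.4 − 1450 = 0 → A_y = -78.49 N.
ΣF_x = 0: no horizontal applied forces, so A_x = 0.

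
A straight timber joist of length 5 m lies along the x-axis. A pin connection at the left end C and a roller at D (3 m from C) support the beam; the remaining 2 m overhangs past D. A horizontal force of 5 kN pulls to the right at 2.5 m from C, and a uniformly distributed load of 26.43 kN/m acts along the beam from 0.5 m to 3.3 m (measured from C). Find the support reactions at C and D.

C_x = -5.000 kN, C_y = 27.13 kN, D_y = 46.87 kN

Resultant of the distributed load: 26.43 × 2.8 = 74.004 kN at 1.9 m from C.
Taking moments about C: D_y·3 − (26.43·2.8)·1.9 = 0 → D_y = 140.6076/3 = 46.8692 ≈ 46.87 kN.
ΣF_y = 0: C_y + 46.8692 − 26.43·2.8 = 0 → C_y = 27.13 kN.
ΣF_x = 0: C_x + 5 = 0 → C_x = -5.000 kN.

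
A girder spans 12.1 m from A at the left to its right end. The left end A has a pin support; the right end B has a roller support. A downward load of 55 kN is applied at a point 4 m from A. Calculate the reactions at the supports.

ΣM about A: B_y·12.1 − 55·4 = 0 → B_y = 220/12.1 = 18.1818 ≈ 18.18 kN.
ΣF_y = 0: A_y + 18.1818 − 55 = 0 → A_y = 36.82 kN.
ΣF_x = 0: no horizontal applied forces, so A_x = 0.

A_x = 0, A_y = 36.82 kN, B_y = 18.18 kN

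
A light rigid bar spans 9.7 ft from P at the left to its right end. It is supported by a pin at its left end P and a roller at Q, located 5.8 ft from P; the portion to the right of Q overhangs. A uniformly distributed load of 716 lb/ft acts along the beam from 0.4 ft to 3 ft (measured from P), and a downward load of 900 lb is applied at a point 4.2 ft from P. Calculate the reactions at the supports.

Resultant of the distributed load: 716 × 2.6 = 1861.6 lb at 1.7 ft from P.
Taking moments about P: Q_y·5.8 − (716·2.6)·1.7 − 900·4.2 = 0 → Q_y = 6944.72/5.8 = 1197.37 ≈ 1197 lb.
ΣF_y = 0: P_y + 1197.37 − 716·2.6 − 900 = 0 → P_y = 1564 lb.
ΣF_x = 0: no horizontal applied forces, so P_x = 0.

P_x = 0, P_y = 1564 lb, Q_y = 1197 lb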